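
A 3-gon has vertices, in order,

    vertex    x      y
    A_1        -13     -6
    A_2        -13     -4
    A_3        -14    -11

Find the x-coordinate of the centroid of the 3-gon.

-40/3

Apply the shoelace (surveyor's) formula. First the cross-terms c_i = x_i·y_{i+1} − x_{i+1}·y_i:
  -26, 87, -59  ⇒  2A = 2, A = 1.
Then Σ (x_i + x_{i+1})·c_i = -80, so x̄ = -80 / (6·1) = -40/3.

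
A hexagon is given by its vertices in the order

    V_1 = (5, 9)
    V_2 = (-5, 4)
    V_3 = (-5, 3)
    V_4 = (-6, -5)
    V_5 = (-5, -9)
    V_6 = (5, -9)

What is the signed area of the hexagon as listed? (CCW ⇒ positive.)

161

Cross-terms: 65, 5, 43, 29, 90, 90  ⇒  Σ = 322
Signed area = Σ/2 = 161 (positive ⇒ counter-clockwise traversal).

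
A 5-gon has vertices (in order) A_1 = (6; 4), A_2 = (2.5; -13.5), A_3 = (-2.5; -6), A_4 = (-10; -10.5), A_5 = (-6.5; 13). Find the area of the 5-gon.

237.875

Apply the shoelace formula: 2A = Σ (x_i·y_{i+1} − x_{i+1}·y_i), indices taken mod 5.
Σ = (-91) + (-48.75) + (-33.75) + (-198.25) + (-104) = -475.75
Area = |Σ|/2 = 237.875.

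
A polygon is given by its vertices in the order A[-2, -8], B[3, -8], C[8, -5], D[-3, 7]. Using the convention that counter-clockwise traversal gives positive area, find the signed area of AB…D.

Σ = (40) + (49) + (41) + (38) = 168
Signed area = Σ/2 = 84 (positive ⇒ counter-clockwise traversal).

84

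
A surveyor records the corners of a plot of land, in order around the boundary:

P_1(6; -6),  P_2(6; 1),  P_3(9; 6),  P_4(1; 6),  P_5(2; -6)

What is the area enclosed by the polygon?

61.5

Apply the shoelace (surveyor's) formula: 2A = Σ (x_i·y_{i+1} − x_{i+1}·y_i), indices taken mod 5.
Cross-terms: 42, 27, 48, -18, 24  ⇒  Σ = 123
Area = |Σ|/2 = 61.5.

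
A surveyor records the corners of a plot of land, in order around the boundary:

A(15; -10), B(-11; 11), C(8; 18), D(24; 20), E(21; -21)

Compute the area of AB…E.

661

Apply the shoelace (surveyor's) formula: 2A = Σ (x_i·y_{i+1} − x_{i+1}·y_i), indices taken mod 5.
Σ = (55) + (-286) + (-272) + (-924) + (105) = -1322
Area = |Σ|/2 = 661.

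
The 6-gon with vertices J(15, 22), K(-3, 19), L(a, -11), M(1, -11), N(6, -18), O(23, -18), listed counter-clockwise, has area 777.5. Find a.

Write out the shoelace sum; only the two edges meeting at L involve a:
2·Area = [((-3)·(-11) − a·19) + (a·(-11) − 1·(-11))] + 1481
       = -30·a + 1525 = 1555
⇒ a = -1.

-1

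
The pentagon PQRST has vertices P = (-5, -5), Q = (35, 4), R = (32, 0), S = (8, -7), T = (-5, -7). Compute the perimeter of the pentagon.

86

|PQ| = √((40)² + (9)²) = √1681 = 41
|QR| = √((-3)² + (-4)²) = √25 = 5
|RS| = √((-24)² + (-7)²) = √625 = 25
|ST| = √((-13)² + (0)²) = √169 = 13
|TP| = √((0)² + (2)²) = √4 = 2
Perimeter = 41 + 5 + 25 + 13 + 2 = 86.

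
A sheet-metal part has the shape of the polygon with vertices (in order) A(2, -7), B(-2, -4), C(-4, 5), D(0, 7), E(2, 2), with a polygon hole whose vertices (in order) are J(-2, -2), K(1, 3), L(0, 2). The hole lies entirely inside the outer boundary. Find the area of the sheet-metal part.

53

Outer boundary:
Σ = (-22) + (-26) + (-28) + (-14) + (-18) = -108
Area = |Σ|/2 = 54.
Hole:
Apply Gauss's area formula: 2A = Σ (x_i·y_{i+1} − x_{i+1}·y_i), indices taken mod 3.
Σ = (-4) + (2) + (4) = 2
Area = |Σ|/2 = 1.
Net area = 54 − 1 = 53.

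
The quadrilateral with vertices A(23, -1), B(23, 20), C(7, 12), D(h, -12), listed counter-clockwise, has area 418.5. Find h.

-2

The doubled signed area Σ (x_i y_{i+1} − x_{i+1} y_i) is linear in h.
With h=0 it equals 811; the coefficient of h is -13 (from the two edges through D).
So -13·h + 811 = 2·418.5 = 837 ⇒ h = -2.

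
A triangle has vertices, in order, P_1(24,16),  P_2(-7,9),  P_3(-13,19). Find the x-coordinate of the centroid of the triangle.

Apply the surveyor's formula. First the cross-terms c_i = x_i·y_{i+1} − x_{i+1}·y_i:
  328, -16, -664  ⇒  2A = -352, A = -176.
Then Σ (x_i + x_{i+1})·c_i = -1408, so x̄ = -1408 / (6·(-176)) = 4/3.

4/3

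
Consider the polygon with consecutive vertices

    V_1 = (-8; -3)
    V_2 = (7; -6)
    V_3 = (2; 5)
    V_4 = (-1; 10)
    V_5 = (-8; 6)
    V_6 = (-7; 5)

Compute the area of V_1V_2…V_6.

Apply Gauss's area formula: 2A = Σ (x_i·y_{i+1} − x_{i+1}·y_i), indices taken mod 6.
Σ = (69) + (47) + (25) + (74) + (2) + (61) = 278
Area = |Σ|/2 = 139.

139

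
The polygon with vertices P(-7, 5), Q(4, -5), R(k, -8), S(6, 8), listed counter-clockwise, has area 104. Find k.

7

The doubled signed area Σ (x_i y_{i+1} − x_{i+1} y_i) is linear in k.
With k=0 it equals 117; the coefficient of k is 13 (from the two edges through R).
So 13·k + 117 = 2·104 = 208 ⇒ k = 7.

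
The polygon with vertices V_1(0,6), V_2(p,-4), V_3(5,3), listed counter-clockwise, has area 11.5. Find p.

Write out the shoelace sum; only the two edges meeting at V_2 involve p:
2·Area = [(0·(-4) − p·6) + (p·3 − 5·(-4))] + 30
       = -3·p + 50 = 23
⇒ p = 9.

9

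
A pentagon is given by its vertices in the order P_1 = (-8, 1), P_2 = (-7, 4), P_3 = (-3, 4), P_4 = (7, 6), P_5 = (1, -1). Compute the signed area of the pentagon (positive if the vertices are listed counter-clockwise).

Σ = (-25) + (-16) + (-46) + (-13) + (-7) = -107
Signed area = Σ/2 = -53.5 (negative ⇒ clockwise traversal).

-53.5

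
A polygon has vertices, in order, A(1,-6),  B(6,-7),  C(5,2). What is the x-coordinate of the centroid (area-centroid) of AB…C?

Apply the surveyor's formula. First the cross-terms c_i = x_i·y_{i+1} − x_{i+1}·y_i:
  29, 47, -32  ⇒  2A = 44, A = 22.
Then Σ (x_i + x_{i+1})·c_i = 528, so x̄ = 528 / (6·22) = 4.

4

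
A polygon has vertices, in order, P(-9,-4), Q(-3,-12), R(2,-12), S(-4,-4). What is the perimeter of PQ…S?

|PQ| = √((6)² + (-8)²) = √100 = 10
|QR| = √((5)² + (0)²) = √25 = 5
|RS| = √((-6)² + (8)²) = √100 = 10
|SP| = √((-5)² + (0)²) = √25 = 5
Perimeter = 10 + 5 + 10 + 5 = 30.

30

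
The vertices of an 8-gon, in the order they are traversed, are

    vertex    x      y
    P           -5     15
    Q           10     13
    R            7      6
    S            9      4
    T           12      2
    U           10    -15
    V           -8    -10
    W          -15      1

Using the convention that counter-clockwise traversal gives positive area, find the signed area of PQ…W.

-550

P→Q: (-5)(13) − (10)(15) = -215
Q→R: (10)(6) − (7)(13) = -31
R→S: (7)(4) − (9)(6) = -26
S→T: (9)(2) − (12)(4) = -30
T→U: (12)(-15) − (10)(2) = -200
U→V: (10)(-10) − (-8)(-15) = -220
V→W: (-8)(1) − (-15)(-10) = -158
W→P: (-15)(15) − (-5)(1) = -220
Σ = -1100
Signed area = Σ/2 = -550 (negative ⇒ clockwise traversal).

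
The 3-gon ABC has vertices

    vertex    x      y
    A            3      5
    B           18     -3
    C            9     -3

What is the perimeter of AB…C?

36

|AB| = √((15)² + (-8)²) = √289 = 17
|BC| = √((-9)² + (0)²) = √81 = 9
|CA| = √((-6)² + (8)²) = √100 = 10
Perimeter = 17 + 9 + 10 = 36.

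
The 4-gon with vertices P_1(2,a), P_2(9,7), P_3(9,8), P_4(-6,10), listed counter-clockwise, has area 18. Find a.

Write out the shoelace sum; only the two edges meeting at P_1 involve a:
2·Area = [((-6)·a − 2·10) + (2·7 − 9·a)] + 147
       = -15·a + 141 = 36
⇒ a = 7.

7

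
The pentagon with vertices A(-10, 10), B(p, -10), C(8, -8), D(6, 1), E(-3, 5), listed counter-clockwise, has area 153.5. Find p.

-1

The doubled signed area Σ (x_i y_{i+1} − x_{i+1} y_i) is linear in p.
With p=0 it equals 289; the coefficient of p is -18 (from the two edges through B).
So -18·p + 289 = 2·153.5 = 307 ⇒ p = -1.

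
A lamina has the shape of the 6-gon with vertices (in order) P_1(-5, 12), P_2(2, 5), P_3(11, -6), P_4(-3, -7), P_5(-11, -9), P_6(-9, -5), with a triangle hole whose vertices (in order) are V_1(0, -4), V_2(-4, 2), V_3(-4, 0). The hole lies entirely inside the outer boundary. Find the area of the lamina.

206

Outer boundary:
Apply Gauss's area formula: 2A = Σ (x_i·y_{i+1} − x_{i+1}·y_i), indices taken mod 6.
Σ = (-49) + (-67) + (-95) + (-50) + (-26) + (-133) = -420
Area = |Σ|/2 = 210.
Hole:
Σ = (-16) + (8) + (16) = 8
Area = |Σ|/2 = 4.
Net area = 210 − 4 = 206.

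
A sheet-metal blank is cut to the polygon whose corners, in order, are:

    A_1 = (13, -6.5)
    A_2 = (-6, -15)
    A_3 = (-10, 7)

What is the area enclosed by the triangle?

226

Σ = (-234) + (-192) + (-26) = -452
Area = |Σ|/2 = 226.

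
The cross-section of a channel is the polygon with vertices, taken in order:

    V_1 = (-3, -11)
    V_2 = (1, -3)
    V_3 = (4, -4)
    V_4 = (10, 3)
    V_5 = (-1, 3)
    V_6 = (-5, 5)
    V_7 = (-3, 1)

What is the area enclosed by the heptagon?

84.5

Apply Gauss's area formula: 2A = Σ (x_i·y_{i+1} − x_{i+1}·y_i), indices taken mod 7.
V_1→V_2: (-3)(-3) − (1)(-11) = 20
V_2→V_3: (1)(-4) − (4)(-3) = 8
V_3→V_4: (4)(3) − (10)(-4) = 52
V_4→V_5: (10)(3) − (-1)(3) = 33
V_5→V_6: (-1)(5) − (-5)(3) = 10
V_6→V_7: (-5)(1) − (-3)(5) = 10
V_7→V_1: (-3)(-11) − (-3)(1) = 36
Σ = 169
Area = |Σ|/2 = 84.5.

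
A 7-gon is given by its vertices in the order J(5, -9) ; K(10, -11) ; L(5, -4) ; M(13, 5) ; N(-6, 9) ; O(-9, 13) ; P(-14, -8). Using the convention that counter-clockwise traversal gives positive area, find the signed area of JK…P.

Apply the shoelace (surveyor's) formula: 2A = Σ (x_i·y_{i+1} − x_{i+1}·y_i), indices taken mod 7.
Cross-terms: 35, 15, 77, 147, 3, 254, 166  ⇒  Σ = 697
Signed area = Σ/2 = 348.5 (positive ⇒ counter-clockwise traversal).

348.5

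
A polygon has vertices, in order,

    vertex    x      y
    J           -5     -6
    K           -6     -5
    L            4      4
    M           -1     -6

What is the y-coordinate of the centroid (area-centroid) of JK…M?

Apply the shoelace formula. First the cross-terms c_i = x_i·y_{i+1} − x_{i+1}·y_i:
  -11, -4, -20, -24  ⇒  2A = -59, A = -29.5.
Then Σ (y_i + y_{i+1})·c_i = 453, so ȳ = 453 / (6·(-29.5)) = -151/59.

-151/59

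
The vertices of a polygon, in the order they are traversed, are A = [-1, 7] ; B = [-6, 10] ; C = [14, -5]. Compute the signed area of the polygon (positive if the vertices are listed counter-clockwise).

7.5

Σ = (32) + (-110) + (93) = 15
Signed area = Σ/2 = 7.5 (positive ⇒ counter-clockwise traversal).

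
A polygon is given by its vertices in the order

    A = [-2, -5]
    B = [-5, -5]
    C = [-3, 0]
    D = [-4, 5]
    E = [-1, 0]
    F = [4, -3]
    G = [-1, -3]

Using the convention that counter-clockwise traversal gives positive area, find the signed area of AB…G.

-26.5

Apply the surveyor's formula: 2A = Σ (x_i·y_{i+1} − x_{i+1}·y_i), indices taken mod 7.
Cross-terms: -15, -15, -15, 5, 3, -15, -1  ⇒  Σ = -53
Signed area = Σ/2 = -26.5 (negative ⇒ clockwise traversal).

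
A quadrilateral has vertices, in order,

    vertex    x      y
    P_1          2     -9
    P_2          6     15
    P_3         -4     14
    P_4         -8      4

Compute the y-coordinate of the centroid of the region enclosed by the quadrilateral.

1522/291

Apply the shoelace (surveyor's) formula. First the cross-terms c_i = x_i·y_{i+1} − x_{i+1}·y_i:
  84, 144, 96, 64  ⇒  2A = 388, A = 194.
Then Σ (y_i + y_{i+1})·c_i = 6088, so ȳ = 6088 / (6·194) = 1522/291.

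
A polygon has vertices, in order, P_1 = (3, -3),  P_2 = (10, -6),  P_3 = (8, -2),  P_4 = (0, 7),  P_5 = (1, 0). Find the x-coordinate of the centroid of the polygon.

Apply the shoelace (surveyor's) formula. First the cross-terms c_i = x_i·y_{i+1} − x_{i+1}·y_i:
  12, 28, 56, -7, -3  ⇒  2A = 86, A = 43.
Then Σ (x_i + x_{i+1})·c_i = 1089, so x̄ = 1089 / (6·43) = 363/86.

363/86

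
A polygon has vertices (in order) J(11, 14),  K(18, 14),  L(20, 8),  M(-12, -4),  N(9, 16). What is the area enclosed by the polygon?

212

J→K: (11)(14) − (18)(14) = -98
K→L: (18)(8) − (20)(14) = -136
L→M: (20)(-4) − (-12)(8) = 16
M→N: (-12)(16) − (9)(-4) = -156
N→J: (9)(14) − (11)(16) = -50
Σ = -424
Area = |Σ|/2 = 212.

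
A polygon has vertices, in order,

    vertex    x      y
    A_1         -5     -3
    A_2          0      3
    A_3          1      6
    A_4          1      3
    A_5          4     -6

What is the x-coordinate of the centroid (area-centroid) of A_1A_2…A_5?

Apply the shoelace formula. First the cross-terms c_i = x_i·y_{i+1} − x_{i+1}·y_i:
  -15, -3, -3, -18, -42  ⇒  2A = -81, A = -40.5.
Then Σ (x_i + x_{i+1})·c_i = 18, so x̄ = 18 / (6·(-40.5)) = -2/27.

-2/27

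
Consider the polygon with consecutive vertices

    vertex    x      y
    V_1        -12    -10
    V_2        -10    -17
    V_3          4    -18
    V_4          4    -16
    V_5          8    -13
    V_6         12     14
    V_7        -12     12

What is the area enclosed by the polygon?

640

Apply the shoelace formula: 2A = Σ (x_i·y_{i+1} − x_{i+1}·y_i), indices taken mod 7.
V_1→V_2: (-12)(-17) − (-10)(-10) = 104
V_2→V_3: (-10)(-18) − (4)(-17) = 248
V_3→V_4: (4)(-16) − (4)(-18) = 8
V_4→V_5: (4)(-13) − (8)(-16) = 76
V_5→V_6: (8)(14) − (12)(-13) = 268
V_6→V_7: (12)(12) − (-12)(14) = 312
V_7→V_1: (-12)(-10) − (-12)(12) = 264
Σ = 1280
Area = |Σ|/2 = 640.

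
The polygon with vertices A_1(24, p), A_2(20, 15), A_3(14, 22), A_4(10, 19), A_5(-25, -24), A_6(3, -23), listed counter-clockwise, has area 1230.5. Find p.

-23

Write out the shoelace sum; only the two edges meeting at A_1 involve p:
2·Area = [(3·p − 24·(-23)) + (24·15 − 20·p)] + 1158
       = -17·p + 2070 = 2461
⇒ p = -23.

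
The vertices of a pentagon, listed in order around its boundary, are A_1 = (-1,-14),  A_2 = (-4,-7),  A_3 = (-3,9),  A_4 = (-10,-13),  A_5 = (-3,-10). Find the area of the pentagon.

58

Apply the shoelace (surveyor's) formula: 2A = Σ (x_i·y_{i+1} − x_{i+1}·y_i), indices taken mod 5.
Cross-terms: -49, -57, 129, 61, 32  ⇒  Σ = 116
Area = |Σ|/2 = 58.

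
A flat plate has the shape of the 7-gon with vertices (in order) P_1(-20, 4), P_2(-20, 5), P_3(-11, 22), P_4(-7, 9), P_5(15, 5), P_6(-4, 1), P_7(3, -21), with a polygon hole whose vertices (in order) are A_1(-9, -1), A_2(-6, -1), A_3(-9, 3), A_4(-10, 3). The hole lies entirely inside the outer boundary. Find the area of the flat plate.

Outer boundary:
Apply the surveyor's formula: 2A = Σ (x_i·y_{i+1} − x_{i+1}·y_i), indices taken mod 7.
Σ = (-20) + (-385) + (55) + (-170) + (35) + (81) + (-408) = -812
Area = |Σ|/2 = 406.
Hole:
Cross-terms: 3, -27, 3, 37  ⇒  Σ = 16
Area = |Σ|/2 = 8.
Net area = 406 − 8 = 398.

398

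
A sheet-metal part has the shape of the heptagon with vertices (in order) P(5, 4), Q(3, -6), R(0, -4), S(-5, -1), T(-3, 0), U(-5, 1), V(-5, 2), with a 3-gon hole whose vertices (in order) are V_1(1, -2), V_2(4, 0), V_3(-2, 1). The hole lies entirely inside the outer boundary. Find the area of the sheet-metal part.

Outer boundary:
Apply Gauss's area formula: 2A = Σ (x_i·y_{i+1} − x_{i+1}·y_i), indices taken mod 7.
P→Q: (5)(-6) − (3)(4) = -42
Q→R: (3)(-4) − (0)(-6) = -12
R→S: (0)(-1) − (-5)(-4) = -20
S→T: (-5)(0) − (-3)(-1) = -3
T→U: (-3)(1) − (-5)(0) = -3
U→V: (-5)(2) − (-5)(1) = -5
V→P: (-5)(4) − (5)(2) = -30
Σ = -115
Area = |Σ|/2 = 57.5.
Hole:
V_1→V_2: (1)(0) − (4)(-2) = 8
V_2→V_3: (4)(1) − (-2)(0) = 4
V_3→V_1: (-2)(-2) − (1)(1) = 3
Σ = 15
Area = |Σ|/2 = 7.5.
Net area = 57.5 − 7.5 = 50.

50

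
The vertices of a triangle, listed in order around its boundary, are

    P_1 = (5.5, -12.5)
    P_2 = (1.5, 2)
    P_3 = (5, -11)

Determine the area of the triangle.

Apply Gauss's area formula: 2A = Σ (x_i·y_{i+1} − x_{i+1}·y_i), indices taken mod 3.
Σ = (29.75) + (-26.5) + (-2) = 1.25
Area = |Σ|/2 = 0.625.

0.625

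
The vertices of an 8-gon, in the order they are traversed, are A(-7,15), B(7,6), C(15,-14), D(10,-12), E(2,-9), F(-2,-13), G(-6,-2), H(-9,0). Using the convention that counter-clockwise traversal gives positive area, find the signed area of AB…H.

-356

Σ = (-147) + (-188) + (-40) + (-66) + (-44) + (-74) + (-18) + (-135) = -712
Signed area = Σ/2 = -356 (negative ⇒ clockwise traversal).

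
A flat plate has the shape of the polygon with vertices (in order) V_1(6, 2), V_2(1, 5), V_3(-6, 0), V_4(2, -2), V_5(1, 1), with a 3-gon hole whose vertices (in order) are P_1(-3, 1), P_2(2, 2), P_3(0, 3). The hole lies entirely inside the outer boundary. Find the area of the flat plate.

31.5

Outer boundary:
V_1→V_2: (6)(5) − (1)(2) = 28
V_2→V_3: (1)(0) − (-6)(5) = 30
V_3→V_4: (-6)(-2) − (2)(0) = 12
V_4→V_5: (2)(1) − (1)(-2) = 4
V_5→V_1: (1)(2) − (6)(1) = -4
Σ = 70
Area = |Σ|/2 = 35.
Hole:
P_1→P_2: (-3)(2) − (2)(1) = -8
P_2→P_3: (2)(3) − (0)(2) = 6
P_3→P_1: (0)(1) − (-3)(3) = 9
Σ = 7
Area = |Σ|/2 = 3.5.
Net area = 35 − 3.5 = 31.5.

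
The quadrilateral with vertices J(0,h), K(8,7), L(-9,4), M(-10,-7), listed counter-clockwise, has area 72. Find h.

The doubled signed area Σ (x_i y_{i+1} − x_{i+1} y_i) is linear in h.
With h=0 it equals 198; the coefficient of h is -18 (from the two edges through J).
So -18·h + 198 = 2·72 = 144 ⇒ h = 3.

3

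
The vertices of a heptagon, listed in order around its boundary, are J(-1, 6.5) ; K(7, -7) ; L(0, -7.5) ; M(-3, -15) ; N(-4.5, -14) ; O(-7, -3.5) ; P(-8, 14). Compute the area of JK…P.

192.625

Cross-terms: -38.5, -52.5, -22.5, -25.5, -82.25, -126, -38  ⇒  Σ = -385.25
Area = |Σ|/2 = 192.625.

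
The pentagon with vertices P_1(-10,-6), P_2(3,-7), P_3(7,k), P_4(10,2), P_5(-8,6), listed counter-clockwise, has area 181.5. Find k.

-4

The doubled signed area Σ (x_i y_{i+1} − x_{i+1} y_i) is linear in k.
With k=0 it equals 335; the coefficient of k is -7 (from the two edges through P_3).
So -7·k + 335 = 2·181.5 = 363 ⇒ k = -4.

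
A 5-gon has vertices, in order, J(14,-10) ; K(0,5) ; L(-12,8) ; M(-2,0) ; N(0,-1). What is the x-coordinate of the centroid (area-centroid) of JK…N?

38/81

Apply Gauss's area formula. First the cross-terms c_i = x_i·y_{i+1} − x_{i+1}·y_i:
  70, 60, 16, 2, 14  ⇒  2A = 162, A = 81.
Then Σ (x_i + x_{i+1})·c_i = 228, so x̄ = 228 / (6·81) = 38/81.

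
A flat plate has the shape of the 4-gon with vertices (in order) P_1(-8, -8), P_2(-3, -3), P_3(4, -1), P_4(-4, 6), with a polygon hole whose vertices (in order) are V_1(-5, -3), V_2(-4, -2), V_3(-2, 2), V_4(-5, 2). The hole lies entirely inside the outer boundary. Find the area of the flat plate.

Outer boundary:
Cross-terms: 0, 15, 20, 80  ⇒  Σ = 115
Area = |Σ|/2 = 57.5.
Hole:
Σ = (-2) + (-12) + (6) + (25) = 17
Area = |Σ|/2 = 8.5.
Net area = 57.5 − 8.5 = 49.

49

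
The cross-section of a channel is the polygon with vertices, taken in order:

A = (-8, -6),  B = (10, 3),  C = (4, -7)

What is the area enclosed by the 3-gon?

63

A→B: (-8)(3) − (10)(-6) = 36
B→C: (10)(-7) − (4)(3) = -82
C→A: (4)(-6) − (-8)(-7) = -80
Σ = -126
Area = |Σ|/2 = 63.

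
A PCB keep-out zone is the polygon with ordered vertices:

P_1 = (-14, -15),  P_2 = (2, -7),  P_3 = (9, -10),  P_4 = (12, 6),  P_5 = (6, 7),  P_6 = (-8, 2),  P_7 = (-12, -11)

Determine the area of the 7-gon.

299.5

Apply the shoelace (surveyor's) formula: 2A = Σ (x_i·y_{i+1} − x_{i+1}·y_i), indices taken mod 7.
Σ = (128) + (43) + (174) + (48) + (68) + (112) + (26) = 599
Area = |Σ|/2 = 299.5.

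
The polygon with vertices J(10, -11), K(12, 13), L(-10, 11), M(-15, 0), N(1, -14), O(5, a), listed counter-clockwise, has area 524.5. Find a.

-15

Write out the shoelace sum; only the two edges meeting at O involve a:
2·Area = [(1·a − 5·(-14)) + (5·(-11) − 10·a)] + 899
       = -9·a + 914 = 1049
⇒ a = -15.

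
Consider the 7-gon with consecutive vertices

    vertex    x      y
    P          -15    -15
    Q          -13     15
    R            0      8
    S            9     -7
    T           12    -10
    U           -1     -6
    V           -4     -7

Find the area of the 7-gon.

373

Apply Gauss's area formula: 2A = Σ (x_i·y_{i+1} − x_{i+1}·y_i), indices taken mod 7.
P→Q: (-15)(15) − (-13)(-15) = -420
Q→R: (-13)(8) − (0)(15) = -104
R→S: (0)(-7) − (9)(8) = -72
S→T: (9)(-10) − (12)(-7) = -6
T→U: (12)(-6) − (-1)(-10) = -82
U→V: (-1)(-7) − (-4)(-6) = -17
V→P: (-4)(-15) − (-15)(-7) = -45
Σ = -746
Area = |Σ|/2 = 373.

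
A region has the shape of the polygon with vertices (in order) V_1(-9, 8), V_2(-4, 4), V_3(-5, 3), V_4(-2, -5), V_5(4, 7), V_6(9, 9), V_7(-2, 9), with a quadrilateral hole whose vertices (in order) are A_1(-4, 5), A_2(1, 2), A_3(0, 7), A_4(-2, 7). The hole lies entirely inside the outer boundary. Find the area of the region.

76

Outer boundary:
Apply the shoelace (surveyor's) formula: 2A = Σ (x_i·y_{i+1} − x_{i+1}·y_i), indices taken mod 7.
Σ = (-4) + (8) + (31) + (6) + (-27) + (99) + (65) = 178
Area = |Σ|/2 = 89.
Hole:
Cross-terms: -13, 7, 14, 18  ⇒  Σ = 26
Area = |Σ|/2 = 13.
Net area = 89 − 13 = 76.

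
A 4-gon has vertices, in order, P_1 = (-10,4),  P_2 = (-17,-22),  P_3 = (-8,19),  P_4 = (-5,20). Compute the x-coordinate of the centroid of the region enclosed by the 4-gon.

-9.875

Apply the surveyor's formula. First the cross-terms c_i = x_i·y_{i+1} − x_{i+1}·y_i:
  288, -499, -65, 180  ⇒  2A = -96, A = -48.
Then Σ (x_i + x_{i+1})·c_i = 2844, so x̄ = 2844 / (6·(-48)) = -9.875.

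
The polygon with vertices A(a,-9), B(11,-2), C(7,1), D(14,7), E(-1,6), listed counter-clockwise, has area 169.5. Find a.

The doubled signed area Σ (x_i y_{i+1} − x_{i+1} y_i) is linear in a.
With a=0 it equals 259; the coefficient of a is -8 (from the two edges through A).
So -8·a + 259 = 2·169.5 = 339 ⇒ a = -10.

-10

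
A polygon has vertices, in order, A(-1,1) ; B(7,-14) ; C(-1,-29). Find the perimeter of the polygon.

64

|AB| = √((8)² + (-15)²) = √289 = 17
|BC| = √((-8)² + (-15)²) = √289 = 17
|CA| = √((0)² + (30)²) = √900 = 30
Perimeter = 17 + 17 + 30 = 64.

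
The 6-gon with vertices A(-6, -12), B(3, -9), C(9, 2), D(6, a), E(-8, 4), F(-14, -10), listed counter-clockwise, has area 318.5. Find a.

12

The doubled signed area Σ (x_i y_{i+1} − x_{i+1} y_i) is linear in a.
With a=0 it equals 433; the coefficient of a is 17 (from the two edges through D).
So 17·a + 433 = 2·318.5 = 637 ⇒ a = 12.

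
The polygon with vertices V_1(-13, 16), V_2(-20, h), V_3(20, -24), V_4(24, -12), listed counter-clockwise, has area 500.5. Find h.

The doubled signed area Σ (x_i y_{i+1} − x_{i+1} y_i) is linear in h.
With h=0 it equals 1364; the coefficient of h is -33 (from the two edges through V_2).
So -33·h + 1364 = 2·500.5 = 1001 ⇒ h = 11.

11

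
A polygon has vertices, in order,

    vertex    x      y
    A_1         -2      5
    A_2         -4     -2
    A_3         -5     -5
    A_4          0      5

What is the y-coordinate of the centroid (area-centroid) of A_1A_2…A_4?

34/19

Apply Gauss's area formula. First the cross-terms c_i = x_i·y_{i+1} − x_{i+1}·y_i:
  24, 10, -25, 10  ⇒  2A = 19, A = 9.5.
Then Σ (y_i + y_{i+1})·c_i = 102, so ȳ = 102 / (6·9.5) = 34/19.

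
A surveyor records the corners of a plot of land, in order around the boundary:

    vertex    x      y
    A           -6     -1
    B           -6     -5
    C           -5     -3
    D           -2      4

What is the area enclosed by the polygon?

Apply the shoelace (surveyor's) formula: 2A = Σ (x_i·y_{i+1} − x_{i+1}·y_i), indices taken mod 4.
Σ = (24) + (-7) + (-26) + (26) = 17
Area = |Σ|/2 = 8.5.

8.5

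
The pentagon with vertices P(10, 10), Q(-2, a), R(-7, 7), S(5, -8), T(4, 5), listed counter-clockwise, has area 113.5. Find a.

9

The doubled signed area Σ (x_i y_{i+1} − x_{i+1} y_i) is linear in a.
With a=0 it equals 74; the coefficient of a is 17 (from the two edges through Q).
So 17·a + 74 = 2·113.5 = 227 ⇒ a = 9.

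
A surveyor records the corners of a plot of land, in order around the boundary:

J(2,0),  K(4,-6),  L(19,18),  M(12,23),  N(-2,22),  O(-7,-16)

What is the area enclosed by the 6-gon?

461.5

Cross-terms: -12, 186, 221, 310, 186, 32  ⇒  Σ = 923
Area = |Σ|/2 = 461.5.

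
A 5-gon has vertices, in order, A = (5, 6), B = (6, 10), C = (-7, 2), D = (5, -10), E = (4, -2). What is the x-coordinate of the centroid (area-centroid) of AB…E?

Apply the surveyor's formula. First the cross-terms c_i = x_i·y_{i+1} − x_{i+1}·y_i:
  14, 82, 60, 30, 34  ⇒  2A = 220, A = 110.
Then Σ (x_i + x_{i+1})·c_i = 528, so x̄ = 528 / (6·110) = 0.8.

0.8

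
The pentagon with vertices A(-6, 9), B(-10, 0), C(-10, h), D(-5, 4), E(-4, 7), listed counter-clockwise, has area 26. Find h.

-3

The doubled signed area Σ (x_i y_{i+1} − x_{i+1} y_i) is linear in h.
With h=0 it equals 37; the coefficient of h is -5 (from the two edges through C).
So -5·h + 37 = 2·26 = 52 ⇒ h = -3.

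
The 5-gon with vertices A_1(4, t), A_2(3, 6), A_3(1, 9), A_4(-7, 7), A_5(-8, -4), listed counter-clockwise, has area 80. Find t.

5

The doubled signed area Σ (x_i y_{i+1} − x_{i+1} y_i) is linear in t.
With t=0 it equals 215; the coefficient of t is -11 (from the two edges through A_1).
So -11·t + 215 = 2·80 = 160 ⇒ t = 5.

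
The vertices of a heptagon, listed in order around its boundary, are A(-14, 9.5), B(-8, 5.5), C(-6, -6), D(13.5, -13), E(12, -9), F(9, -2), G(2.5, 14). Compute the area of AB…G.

340.625

Apply the surveyor's formula: 2A = Σ (x_i·y_{i+1} − x_{i+1}·y_i), indices taken mod 7.
A→B: (-14)(5.5) − (-8)(9.5) = -1
B→C: (-8)(-6) − (-6)(5.5) = 81
C→D: (-6)(-13) − (13.5)(-6) = 159
D→E: (13.5)(-9) − (12)(-13) = 34.5
E→F: (12)(-2) − (9)(-9) = 57
F→G: (9)(14) − (2.5)(-2) = 131
G→A: (2.5)(9.5) − (-14)(14) = 219.75
Σ = 681.25
Area = |Σ|/2 = 340.625.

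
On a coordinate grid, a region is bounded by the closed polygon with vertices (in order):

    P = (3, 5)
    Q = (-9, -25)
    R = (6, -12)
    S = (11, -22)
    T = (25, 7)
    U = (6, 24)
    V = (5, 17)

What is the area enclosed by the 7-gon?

P→Q: (3)(-25) − (-9)(5) = -30
Q→R: (-9)(-12) − (6)(-25) = 258
R→S: (6)(-22) − (11)(-12) = 0
S→T: (11)(7) − (25)(-22) = 627
T→U: (25)(24) − (6)(7) = 558
U→V: (6)(17) − (5)(24) = -18
V→P: (5)(5) − (3)(17) = -26
Σ = 1369
Area = |Σ|/2 = 684.5.

684.5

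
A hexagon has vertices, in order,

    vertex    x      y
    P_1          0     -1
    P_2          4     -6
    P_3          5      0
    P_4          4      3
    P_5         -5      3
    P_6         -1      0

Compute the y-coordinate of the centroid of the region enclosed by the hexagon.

Apply the shoelace (surveyor's) formula. First the cross-terms c_i = x_i·y_{i+1} − x_{i+1}·y_i:
  4, 30, 15, 27, 3, 1  ⇒  2A = 80, A = 40.
Then Σ (y_i + y_{i+1})·c_i = 7, so ȳ = 7 / (6·40) = 7/240.

7/240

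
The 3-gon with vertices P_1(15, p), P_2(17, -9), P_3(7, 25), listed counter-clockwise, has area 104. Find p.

Write out the shoelace sum; only the two edges meeting at P_1 involve p:
2·Area = [(7·p − 15·25) + (15·(-9) − 17·p)] + 488
       = -10·p + -22 = 208
⇒ p = -23.

-23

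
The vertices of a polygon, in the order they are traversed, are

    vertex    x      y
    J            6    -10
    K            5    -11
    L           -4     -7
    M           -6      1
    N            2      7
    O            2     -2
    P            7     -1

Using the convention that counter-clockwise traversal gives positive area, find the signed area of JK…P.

Apply the surveyor's formula: 2A = Σ (x_i·y_{i+1} − x_{i+1}·y_i), indices taken mod 7.
J→K: (6)(-11) − (5)(-10) = -16
K→L: (5)(-7) − (-4)(-11) = -79
L→M: (-4)(1) − (-6)(-7) = -46
M→N: (-6)(7) − (2)(1) = -44
N→O: (2)(-2) − (2)(7) = -18
O→P: (2)(-1) − (7)(-2) = 12
P→J: (7)(-10) − (6)(-1) = -64
Σ = -255
Signed area = Σ/2 = -127.5 (negative ⇒ clockwise traversal).

-127.5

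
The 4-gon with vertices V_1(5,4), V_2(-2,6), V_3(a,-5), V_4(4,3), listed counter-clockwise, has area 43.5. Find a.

-6

Write out the shoelace sum; only the two edges meeting at V_3 involve a:
2·Area = [((-2)·(-5) − a·6) + (a·3 − 4·(-5))] + 39
       = -3·a + 69 = 87
⇒ a = -6.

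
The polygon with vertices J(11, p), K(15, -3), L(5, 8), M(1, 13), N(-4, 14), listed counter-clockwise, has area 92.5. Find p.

Write out the shoelace sum; only the two edges meeting at J involve p:
2·Area = [((-4)·p − 11·14) + (11·(-3) − 15·p)] + 258
       = -19·p + 71 = 185
⇒ p = -6.

-6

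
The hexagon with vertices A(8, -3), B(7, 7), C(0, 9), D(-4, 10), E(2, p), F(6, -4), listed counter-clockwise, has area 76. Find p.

1

The doubled signed area Σ (x_i y_{i+1} − x_{i+1} y_i) is linear in p.
With p=0 it equals 162; the coefficient of p is -10 (from the two edges through E).
So -10·p + 162 = 2·76 = 152 ⇒ p = 1.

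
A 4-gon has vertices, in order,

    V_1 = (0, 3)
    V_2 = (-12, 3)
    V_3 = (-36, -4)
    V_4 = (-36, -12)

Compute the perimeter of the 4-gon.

84

|V_1V_2| = √((-12)² + (0)²) = √144 = 12
|V_2V_3| = √((-24)² + (-7)²) = √625 = 25
|V_3V_4| = √((0)² + (-8)²) = √64 = 8
|V_4V_1| = √((36)² + (15)²) = √1521 = 39
Perimeter = 12 + 25 + 8 + 39 = 84.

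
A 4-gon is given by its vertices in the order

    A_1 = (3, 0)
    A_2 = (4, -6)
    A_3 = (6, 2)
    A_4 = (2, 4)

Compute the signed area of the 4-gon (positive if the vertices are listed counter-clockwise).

Apply Gauss's area formula: 2A = Σ (x_i·y_{i+1} − x_{i+1}·y_i), indices taken mod 4.
Cross-terms: -18, 44, 20, -12  ⇒  Σ = 34
Signed area = Σ/2 = 17 (positive ⇒ counter-clockwise traversal).

17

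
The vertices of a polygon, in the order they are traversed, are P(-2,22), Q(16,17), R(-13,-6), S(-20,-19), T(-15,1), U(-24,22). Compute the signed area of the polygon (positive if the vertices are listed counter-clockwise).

-614.5

Apply the shoelace formula: 2A = Σ (x_i·y_{i+1} − x_{i+1}·y_i), indices taken mod 6.
Σ = (-386) + (125) + (127) + (-305) + (-306) + (-484) = -1229
Signed area = Σ/2 = -614.5 (negative ⇒ clockwise traversal).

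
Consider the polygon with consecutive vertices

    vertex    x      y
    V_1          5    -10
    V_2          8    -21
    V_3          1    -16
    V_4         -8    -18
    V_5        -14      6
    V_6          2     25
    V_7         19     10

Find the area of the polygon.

V_1→V_2: (5)(-21) − (8)(-10) = -25
V_2→V_3: (8)(-16) − (1)(-21) = -107
V_3→V_4: (1)(-18) − (-8)(-16) = -146
V_4→V_5: (-8)(6) − (-14)(-18) = -300
V_5→V_6: (-14)(25) − (2)(6) = -362
V_6→V_7: (2)(10) − (19)(25) = -455
V_7→V_1: (19)(-10) − (5)(10) = -240
Σ = -1635
Area = |Σ|/2 = 817.5.

817.5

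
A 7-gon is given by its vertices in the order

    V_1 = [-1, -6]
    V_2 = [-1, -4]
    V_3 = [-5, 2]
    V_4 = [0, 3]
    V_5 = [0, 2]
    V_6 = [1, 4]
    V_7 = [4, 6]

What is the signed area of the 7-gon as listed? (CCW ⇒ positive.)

V_1→V_2: (-1)(-4) − (-1)(-6) = -2
V_2→V_3: (-1)(2) − (-5)(-4) = -22
V_3→V_4: (-5)(3) − (0)(2) = -15
V_4→V_5: (0)(2) − (0)(3) = 0
V_5→V_6: (0)(4) − (1)(2) = -2
V_6→V_7: (1)(6) − (4)(4) = -10
V_7→V_1: (4)(-6) − (-1)(6) = -18
Σ = -69
Signed area = Σ/2 = -34.5 (negative ⇒ clockwise traversal).

-34.5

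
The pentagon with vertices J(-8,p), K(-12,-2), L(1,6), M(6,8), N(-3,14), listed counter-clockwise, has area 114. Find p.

10

The doubled signed area Σ (x_i y_{i+1} − x_{i+1} y_i) is linear in p.
With p=0 it equals 138; the coefficient of p is 9 (from the two edges through J).
So 9·p + 138 = 2·114 = 228 ⇒ p = 10.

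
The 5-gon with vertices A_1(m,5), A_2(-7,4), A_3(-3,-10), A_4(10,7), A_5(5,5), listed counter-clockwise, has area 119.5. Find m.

Write out the shoelace sum; only the two edges meeting at A_1 involve m:
2·Area = [(5·5 − m·5) + (m·4 − (-7)·5)] + 176
       = -1·m + 236 = 239
⇒ m = -3.

-3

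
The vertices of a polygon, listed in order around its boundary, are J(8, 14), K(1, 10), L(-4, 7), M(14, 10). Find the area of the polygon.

45.5

Apply the surveyor's formula: 2A = Σ (x_i·y_{i+1} − x_{i+1}·y_i), indices taken mod 4.
Σ = (66) + (47) + (-138) + (116) = 91
Area = |Σ|/2 = 45.5.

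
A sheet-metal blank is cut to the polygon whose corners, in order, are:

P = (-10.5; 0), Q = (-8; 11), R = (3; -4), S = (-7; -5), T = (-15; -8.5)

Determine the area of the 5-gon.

132.125

Apply the surveyor's formula: 2A = Σ (x_i·y_{i+1} − x_{i+1}·y_i), indices taken mod 5.
Cross-terms: -115.5, -1, -43, -15.5, -89.25  ⇒  Σ = -264.25
Area = |Σ|/2 = 132.125.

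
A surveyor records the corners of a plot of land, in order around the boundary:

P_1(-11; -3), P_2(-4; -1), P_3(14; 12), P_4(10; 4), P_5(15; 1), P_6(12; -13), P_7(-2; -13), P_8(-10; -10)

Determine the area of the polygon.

Cross-terms: -1, -34, -64, -50, -207, -182, -110, -80  ⇒  Σ = -728
Area = |Σ|/2 = 364.

364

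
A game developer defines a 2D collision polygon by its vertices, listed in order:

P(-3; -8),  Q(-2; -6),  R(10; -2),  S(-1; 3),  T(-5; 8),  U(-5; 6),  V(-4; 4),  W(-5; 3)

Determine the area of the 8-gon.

86

P→Q: (-3)(-6) − (-2)(-8) = 2
Q→R: (-2)(-2) − (10)(-6) = 64
R→S: (10)(3) − (-1)(-2) = 28
S→T: (-1)(8) − (-5)(3) = 7
T→U: (-5)(6) − (-5)(8) = 10
U→V: (-5)(4) − (-4)(6) = 4
V→W: (-4)(3) − (-5)(4) = 8
W→P: (-5)(-8) − (-3)(3) = 49
Σ = 172
Area = |Σ|/2 = 86.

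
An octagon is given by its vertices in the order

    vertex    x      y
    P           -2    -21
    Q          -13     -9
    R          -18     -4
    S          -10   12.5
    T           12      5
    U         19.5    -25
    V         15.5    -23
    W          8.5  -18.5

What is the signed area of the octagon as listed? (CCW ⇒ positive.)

P→Q: (-2)(-9) − (-13)(-21) = -255
Q→R: (-13)(-4) − (-18)(-9) = -110
R→S: (-18)(12.5) − (-10)(-4) = -265
S→T: (-10)(5) − (12)(12.5) = -200
T→U: (12)(-25) − (19.5)(5) = -397.5
U→V: (19.5)(-23) − (15.5)(-25) = -61
V→W: (15.5)(-18.5) − (8.5)(-23) = -91.25
W→P: (8.5)(-21) − (-2)(-18.5) = -215.5
Σ = -1595.25
Signed area = Σ/2 = -797.625 (negative ⇒ clockwise traversal).

-797.625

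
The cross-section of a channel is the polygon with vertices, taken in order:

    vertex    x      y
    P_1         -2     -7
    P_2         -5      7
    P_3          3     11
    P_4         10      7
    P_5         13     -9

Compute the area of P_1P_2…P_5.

252

Apply the shoelace formula: 2A = Σ (x_i·y_{i+1} − x_{i+1}·y_i), indices taken mod 5.
P_1→P_2: (-2)(7) − (-5)(-7) = -49
P_2→P_3: (-5)(11) − (3)(7) = -76
P_3→P_4: (3)(7) − (10)(11) = -89
P_4→P_5: (10)(-9) − (13)(7) = -181
P_5→P_1: (13)(-7) − (-2)(-9) = -109
Σ = -504
Area = |Σ|/2 = 252.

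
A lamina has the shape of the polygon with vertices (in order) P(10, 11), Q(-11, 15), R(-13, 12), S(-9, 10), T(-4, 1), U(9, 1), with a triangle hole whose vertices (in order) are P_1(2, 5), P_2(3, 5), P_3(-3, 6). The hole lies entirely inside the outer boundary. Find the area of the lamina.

209

Outer boundary:
Apply the shoelace formula: 2A = Σ (x_i·y_{i+1} − x_{i+1}·y_i), indices taken mod 6.
Cross-terms: 271, 63, -22, 31, -13, 89  ⇒  Σ = 419
Area = |Σ|/2 = 209.5.
Hole:
P_1→P_2: (2)(5) − (3)(5) = -5
P_2→P_3: (3)(6) − (-3)(5) = 33
P_3→P_1: (-3)(5) − (2)(6) = -27
Σ = 1
Area = |Σ|/2 = 0.5.
Net area = 209.5 − 0.5 = 209.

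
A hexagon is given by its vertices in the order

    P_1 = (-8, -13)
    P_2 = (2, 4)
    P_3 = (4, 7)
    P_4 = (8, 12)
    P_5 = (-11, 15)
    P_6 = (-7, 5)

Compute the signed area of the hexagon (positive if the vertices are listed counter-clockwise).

Σ = (-6) + (-2) + (-8) + (252) + (50) + (131) = 417
Signed area = Σ/2 = 208.5 (positive ⇒ counter-clockwise traversal).

208.5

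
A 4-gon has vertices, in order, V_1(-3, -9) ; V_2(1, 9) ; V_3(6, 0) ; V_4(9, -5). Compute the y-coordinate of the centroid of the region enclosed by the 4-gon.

Apply the surveyor's formula. First the cross-terms c_i = x_i·y_{i+1} − x_{i+1}·y_i:
  -18, -54, -30, -96  ⇒  2A = -198, A = -99.
Then Σ (y_i + y_{i+1})·c_i = 1008, so ȳ = 1008 / (6·(-99)) = -56/33.

-56/33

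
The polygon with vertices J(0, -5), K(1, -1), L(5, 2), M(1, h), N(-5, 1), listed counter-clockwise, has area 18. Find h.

0

Write out the shoelace sum; only the two edges meeting at M involve h:
2·Area = [(5·h − 1·2) + (1·1 − (-5)·h)] + 37
       = 10·h + 36 = 36
⇒ h = 0.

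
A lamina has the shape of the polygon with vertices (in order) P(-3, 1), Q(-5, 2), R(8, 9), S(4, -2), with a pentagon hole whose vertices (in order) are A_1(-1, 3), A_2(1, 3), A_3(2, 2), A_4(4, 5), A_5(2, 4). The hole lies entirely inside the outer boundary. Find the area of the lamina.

54

Outer boundary:
Σ = (-1) + (-61) + (-52) + (-2) = -116
Area = |Σ|/2 = 58.
Hole:
Apply the shoelace formula: 2A = Σ (x_i·y_{i+1} − x_{i+1}·y_i), indices taken mod 5.
A_1→A_2: (-1)(3) − (1)(3) = -6
A_2→A_3: (1)(2) − (2)(3) = -4
A_3→A_4: (2)(5) − (4)(2) = 2
A_4→A_5: (4)(4) − (2)(5) = 6
A_5→A_1: (2)(3) − (-1)(4) = 10
Σ = 8
Area = |Σ|/2 = 4.
Net area = 58 − 4 = 54.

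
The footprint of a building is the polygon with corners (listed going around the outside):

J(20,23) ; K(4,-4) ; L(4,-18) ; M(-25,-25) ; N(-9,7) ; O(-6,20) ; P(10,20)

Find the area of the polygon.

903

Σ = (-172) + (-56) + (-550) + (-400) + (-138) + (-320) + (-170) = -1806
Area = |Σ|/2 = 903.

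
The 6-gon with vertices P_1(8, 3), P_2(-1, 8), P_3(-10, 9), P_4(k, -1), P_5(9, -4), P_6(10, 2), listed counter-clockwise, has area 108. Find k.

The doubled signed area Σ (x_i y_{i+1} − x_{i+1} y_i) is linear in k.
With k=0 it equals 229; the coefficient of k is -13 (from the two edges through P_4).
So -13·k + 229 = 2·108 = 216 ⇒ k = 1.

1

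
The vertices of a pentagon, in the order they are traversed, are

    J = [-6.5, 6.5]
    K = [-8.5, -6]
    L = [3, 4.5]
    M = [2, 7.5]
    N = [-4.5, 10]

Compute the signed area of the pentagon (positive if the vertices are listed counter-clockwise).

J→K: (-6.5)(-6) − (-8.5)(6.5) = 94.25
K→L: (-8.5)(4.5) − (3)(-6) = -20.25
L→M: (3)(7.5) − (2)(4.5) = 13.5
M→N: (2)(10) − (-4.5)(7.5) = 53.75
N→J: (-4.5)(6.5) − (-6.5)(10) = 35.75
Σ = 177
Signed area = Σ/2 = 88.5 (positive ⇒ counter-clockwise traversal).

88.5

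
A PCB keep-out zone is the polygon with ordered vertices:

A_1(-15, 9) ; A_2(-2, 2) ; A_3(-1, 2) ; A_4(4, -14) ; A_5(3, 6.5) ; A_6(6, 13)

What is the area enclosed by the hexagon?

154.5

Apply Gauss's area formula: 2A = Σ (x_i·y_{i+1} − x_{i+1}·y_i), indices taken mod 6.
Σ = (-12) + (-2) + (6) + (68) + (0) + (249) = 309
Area = |Σ|/2 = 154.5.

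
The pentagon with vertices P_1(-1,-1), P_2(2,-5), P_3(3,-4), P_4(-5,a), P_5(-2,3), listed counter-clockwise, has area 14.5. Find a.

9

The doubled signed area Σ (x_i y_{i+1} − x_{i+1} y_i) is linear in a.
With a=0 it equals -16; the coefficient of a is 5 (from the two edges through P_4).
So 5·a + -16 = 2·14.5 = 29 ⇒ a = 9.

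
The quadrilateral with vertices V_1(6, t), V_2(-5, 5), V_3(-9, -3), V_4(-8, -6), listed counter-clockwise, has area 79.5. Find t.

The doubled signed area Σ (x_i y_{i+1} − x_{i+1} y_i) is linear in t.
With t=0 it equals 156; the coefficient of t is -3 (from the two edges through V_1).
So -3·t + 156 = 2·79.5 = 159 ⇒ t = -1.

-1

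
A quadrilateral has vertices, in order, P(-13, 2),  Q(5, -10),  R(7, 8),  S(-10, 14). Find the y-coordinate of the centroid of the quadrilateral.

Apply the shoelace formula. First the cross-terms c_i = x_i·y_{i+1} − x_{i+1}·y_i:
  120, 110, 178, 162  ⇒  2A = 570, A = 285.
Then Σ (y_i + y_{i+1})·c_i = 5328, so ȳ = 5328 / (6·285) = 296/95.

296/95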